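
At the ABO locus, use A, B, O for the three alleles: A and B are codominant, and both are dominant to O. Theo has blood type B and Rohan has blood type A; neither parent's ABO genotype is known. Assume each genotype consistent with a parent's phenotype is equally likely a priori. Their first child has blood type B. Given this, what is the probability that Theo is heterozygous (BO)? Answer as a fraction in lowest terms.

1/3

Possible genotypes: Theo ∈ {BB, BO}; Rohan ∈ {AA, AO}.
Weight each parental genotype pair by prior × P(type-B child):
  BB × AO: posterior weight 2/3.
  BO × AO: posterior weight 1/3.
Sum the posterior weight over pairs where Theo is BO: 1/3.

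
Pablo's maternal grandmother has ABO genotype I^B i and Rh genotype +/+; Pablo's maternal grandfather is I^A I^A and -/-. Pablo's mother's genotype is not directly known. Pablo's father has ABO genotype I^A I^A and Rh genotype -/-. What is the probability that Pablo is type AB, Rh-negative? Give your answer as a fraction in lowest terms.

1/8

Pablo's mother's ABO genotype from I^B i × I^A I^A: 1/2 I^A I^B, 1/2 I^A i.
Crossing each possibility with the father I^A I^A and summing P(type AB): 1/2·1/2 + 1/2·0 = 1/4.
Similarly for Rh via the mother's Rh distribution: P(Rh-) = 1/2.
Independent loci: 1/4 × 1/2 = 1/8.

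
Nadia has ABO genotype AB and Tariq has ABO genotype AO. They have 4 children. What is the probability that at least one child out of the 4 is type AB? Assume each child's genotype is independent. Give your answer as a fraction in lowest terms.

ABO cross AB × AO → 1/2 A, 1/4 B, 1/4 AB.
So P(type AB) = 1/4 per child.
P(none) = (3/4)^4 = 81/256; P(at least one) = 1 − 81/256 = 175/256.

175/256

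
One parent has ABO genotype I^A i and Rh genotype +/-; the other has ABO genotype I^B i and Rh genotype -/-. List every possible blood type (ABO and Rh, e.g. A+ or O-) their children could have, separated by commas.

O+, O-, A+, A-, B+, B-, AB+, AB-

Gametes from I^A i × I^B i give offspring ABO genotypes I^A I^B, I^A i, I^B i, i i, i.e. phenotypes O, A, B, AB.
Rh cross +/- × -/- → phenotypes Rh+, Rh-.
Combining independently: O+, O-, A+, A-, B+, B-, AB+, AB-.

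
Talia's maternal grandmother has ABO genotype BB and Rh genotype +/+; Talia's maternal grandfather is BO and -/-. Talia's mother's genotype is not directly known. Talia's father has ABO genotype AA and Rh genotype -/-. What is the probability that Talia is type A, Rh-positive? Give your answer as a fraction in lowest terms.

1/8

Talia's mother's ABO genotype from BB × BO: 1/2 BB, 1/2 BO.
Crossing each possibility with the father AA and summing P(type A): 1/2·0 + 1/2·1/2 = 1/4.
Similarly for Rh via the mother's Rh distribution: P(Rh+) = 1/2.
Independent loci: 1/4 × 1/2 = 1/8.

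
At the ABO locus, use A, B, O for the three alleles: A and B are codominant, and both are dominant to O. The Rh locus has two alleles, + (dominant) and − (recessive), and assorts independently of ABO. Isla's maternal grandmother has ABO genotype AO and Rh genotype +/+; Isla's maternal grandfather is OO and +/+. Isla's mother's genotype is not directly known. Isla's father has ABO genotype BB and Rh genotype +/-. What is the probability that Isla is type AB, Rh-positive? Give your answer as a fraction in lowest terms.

Isla's mother's ABO genotype from AO × OO: 1/2 AO, 1/2 OO.
Crossing each possibility with the father BB and summing P(type AB): 1/2·1/2 + 1/2·0 = 1/4.
Similarly for Rh via the mother's Rh distribution: P(Rh+) = 1.
Independent loci: 1/4 × 1 = 1/4.

1/4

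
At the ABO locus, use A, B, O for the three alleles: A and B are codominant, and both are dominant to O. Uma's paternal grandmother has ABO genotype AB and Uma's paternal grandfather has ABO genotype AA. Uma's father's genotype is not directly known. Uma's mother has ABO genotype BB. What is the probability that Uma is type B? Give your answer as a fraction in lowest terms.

1/4

Uma's father's ABO genotype from AB × AA: 1/2 AA, 1/2 AB.
Crossing each possibility with the mother BB and summing P(type B): 1/2·0 + 1/2·1/2 = 1/4.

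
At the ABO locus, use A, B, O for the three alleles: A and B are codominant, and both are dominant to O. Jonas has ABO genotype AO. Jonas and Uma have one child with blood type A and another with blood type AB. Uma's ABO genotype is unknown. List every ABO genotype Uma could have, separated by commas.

For each candidate genotype of Uma, check whether crossing it with AO can produce every observed child phenotype.
  AA → possible child types {A} ✗
  AB → possible child types {A, B, AB} ✓
  AO → possible child types {O, A} ✗
  BB → possible child types {B, AB} ✗
  BO → possible child types {O, A, B, AB} ✓
  OO → possible child types {O, A} ✗

AB, BO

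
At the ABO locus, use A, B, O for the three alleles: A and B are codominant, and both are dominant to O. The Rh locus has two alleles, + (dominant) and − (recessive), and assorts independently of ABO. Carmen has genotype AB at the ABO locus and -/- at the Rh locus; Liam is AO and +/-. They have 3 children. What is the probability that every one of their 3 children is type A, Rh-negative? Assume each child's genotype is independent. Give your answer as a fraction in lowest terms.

ABO cross AB × AO → 1/2 A, 1/4 B, 1/4 AB.
Rh cross -/- × +/- → 1/2 Rh+, 1/2 Rh-; so P(type A, Rh-negative) = 1/2 × 1/2 = 1/4 per child.
All 3 independent: (1/4)^3 = 1/64.

1/64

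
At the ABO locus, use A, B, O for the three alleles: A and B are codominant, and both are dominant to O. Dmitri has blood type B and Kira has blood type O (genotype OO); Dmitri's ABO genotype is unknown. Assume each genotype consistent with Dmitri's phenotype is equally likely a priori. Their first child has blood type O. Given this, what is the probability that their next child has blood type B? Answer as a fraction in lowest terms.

Possible genotypes: Dmitri ∈ {BB, BO}; Kira ∈ {OO}.
Weight each parental genotype pair by prior × P(type-O child):
  BO × OO: posterior weight 1; P(next child type B) = 1/2.
Weighted sum = 1/2.

1/2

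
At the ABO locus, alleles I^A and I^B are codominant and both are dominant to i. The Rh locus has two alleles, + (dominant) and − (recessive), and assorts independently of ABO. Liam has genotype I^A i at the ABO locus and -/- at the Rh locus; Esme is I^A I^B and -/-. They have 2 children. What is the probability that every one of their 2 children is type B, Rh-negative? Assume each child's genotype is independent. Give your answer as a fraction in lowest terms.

ABO cross I^A i × I^A I^B → 1/2 A, 1/4 B, 1/4 AB.
Rh cross -/- × -/- → 1 Rh-; so P(type B, Rh-negative) = 1/4 × 1 = 1/4 per child.
All 2 independent: (1/4)^2 = 1/16.

1/16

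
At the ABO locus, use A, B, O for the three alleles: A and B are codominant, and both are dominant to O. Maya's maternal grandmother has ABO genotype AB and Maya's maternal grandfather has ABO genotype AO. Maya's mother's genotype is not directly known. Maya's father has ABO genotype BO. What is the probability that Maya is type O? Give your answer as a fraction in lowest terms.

1/8

Maya's mother's ABO genotype from AB × AO: 1/4 AA, 1/4 AB, 1/4 AO, 1/4 BO.
Crossing each possibility with the father BO and summing P(type O): 1/4·0 + 1/4·0 + 1/4·1/4 + 1/4·1/4 = 1/8.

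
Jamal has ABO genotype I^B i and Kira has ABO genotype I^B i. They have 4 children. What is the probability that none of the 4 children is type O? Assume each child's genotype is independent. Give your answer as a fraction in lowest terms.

81/256

ABO cross I^B i × I^B i → 1/4 O, 3/4 B.
So P(type O) = 1/4 per child.
P(not type O) = 3/4 for one child; (3/4)^4 = 81/256.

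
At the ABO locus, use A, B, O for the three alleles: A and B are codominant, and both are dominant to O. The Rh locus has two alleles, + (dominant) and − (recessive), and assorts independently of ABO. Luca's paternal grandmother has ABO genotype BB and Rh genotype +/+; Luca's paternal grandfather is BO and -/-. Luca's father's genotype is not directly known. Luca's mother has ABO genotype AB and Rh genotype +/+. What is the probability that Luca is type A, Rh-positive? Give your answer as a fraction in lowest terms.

1/8

Luca's father's ABO genotype from BB × BO: 1/2 BB, 1/2 BO.
Crossing each possibility with the mother AB and summing P(type A): 1/2·0 + 1/2·1/4 = 1/8.
Similarly for Rh via the father's Rh distribution: P(Rh+) = 1.
Independent loci: 1/8 × 1 = 1/8.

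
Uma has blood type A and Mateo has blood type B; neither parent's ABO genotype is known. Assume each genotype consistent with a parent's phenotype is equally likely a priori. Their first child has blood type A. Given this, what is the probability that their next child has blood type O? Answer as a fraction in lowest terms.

Possible genotypes: Uma ∈ {AA, AO}; Mateo ∈ {BB, BO}.
Weight each parental genotype pair by prior × P(type-A child):
  AA × BO: posterior weight 2/3; P(next child type O) = 0.
  AO × BO: posterior weight 1/3; P(next child type O) = 1/4.
Weighted sum = 1/12.

1/12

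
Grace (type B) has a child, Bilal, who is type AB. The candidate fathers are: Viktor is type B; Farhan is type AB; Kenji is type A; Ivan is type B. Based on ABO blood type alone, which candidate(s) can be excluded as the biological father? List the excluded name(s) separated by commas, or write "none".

Viktor, Ivan

A candidate is excluded only if no genotype consistent with his phenotype could produce a type AB child with a type B mother.
Viktor (type B): no genotype consistent with that phenotype can produce a type-AB child with a type-B mother.
Ivan (type B): no genotype consistent with that phenotype can produce a type-AB child with a type-B mother.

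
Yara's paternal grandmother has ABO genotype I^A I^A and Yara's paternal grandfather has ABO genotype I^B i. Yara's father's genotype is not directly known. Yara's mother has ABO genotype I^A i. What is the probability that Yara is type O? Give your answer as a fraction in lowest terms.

Yara's father's ABO genotype from I^A I^A × I^B i: 1/2 I^A I^B, 1/2 I^A i.
Crossing each possibility with the mother I^A i and summing P(type O): 1/2·0 + 1/2·1/4 = 1/8.

1/8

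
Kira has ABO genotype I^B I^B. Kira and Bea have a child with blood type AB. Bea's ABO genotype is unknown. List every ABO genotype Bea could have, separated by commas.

I^A I^A, I^A I^B, I^A i

For each candidate genotype of Bea, check whether crossing it with I^B I^B can produce every observed child phenotype.
  I^A I^A → possible child types {AB} ✓
  I^A I^B → possible child types {B, AB} ✓
  I^A i → possible child types {B, AB} ✓
  I^B I^B → possible child types {B} ✗
  I^B i → possible child types {B} ✗
  i i → possible child types {B} ✗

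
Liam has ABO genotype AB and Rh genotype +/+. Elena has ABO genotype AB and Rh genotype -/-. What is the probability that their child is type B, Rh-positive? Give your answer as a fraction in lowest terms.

ABO cross AB × AB → offspring phenotypes: 1/4 A, 1/4 B, 1/2 AB.
Rh cross +/+ × -/- → 1 Rh+.
Independent loci: P(type B, Rh-positive) = 1/4 × 1 = 1/4.

1/4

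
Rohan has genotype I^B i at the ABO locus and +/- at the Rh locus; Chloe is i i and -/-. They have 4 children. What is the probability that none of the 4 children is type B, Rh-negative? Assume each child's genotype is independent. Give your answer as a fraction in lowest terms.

81/256

ABO cross I^B i × i i → 1/2 O, 1/2 B.
Rh cross +/- × -/- → 1/2 Rh+, 1/2 Rh-; so P(type B, Rh-negative) = 1/2 × 1/2 = 1/4 per child.
P(not type B, Rh-negative) = 3/4 for one child; (3/4)^4 = 81/256.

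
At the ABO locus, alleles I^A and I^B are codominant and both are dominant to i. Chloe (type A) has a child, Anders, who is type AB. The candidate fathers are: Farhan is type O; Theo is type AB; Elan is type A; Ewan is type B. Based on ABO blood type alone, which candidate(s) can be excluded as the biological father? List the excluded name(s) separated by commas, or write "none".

A candidate is excluded only if no genotype consistent with his phenotype could produce a type AB child with a type A mother.
Farhan (type O): no genotype consistent with that phenotype can produce a type-AB child with a type-A mother.
Elan (type A): no genotype consistent with that phenotype can produce a type-AB child with a type-A mother.

Farhan, Elan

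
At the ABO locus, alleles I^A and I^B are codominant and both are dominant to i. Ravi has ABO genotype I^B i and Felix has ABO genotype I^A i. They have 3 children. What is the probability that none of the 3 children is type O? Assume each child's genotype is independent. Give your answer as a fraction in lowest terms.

27/64

ABO cross I^B i × I^A i → 1/4 O, 1/4 A, 1/4 B, 1/4 AB.
So P(type O) = 1/4 per child.
P(not type O) = 3/4 for one child; (3/4)^3 = 27/64.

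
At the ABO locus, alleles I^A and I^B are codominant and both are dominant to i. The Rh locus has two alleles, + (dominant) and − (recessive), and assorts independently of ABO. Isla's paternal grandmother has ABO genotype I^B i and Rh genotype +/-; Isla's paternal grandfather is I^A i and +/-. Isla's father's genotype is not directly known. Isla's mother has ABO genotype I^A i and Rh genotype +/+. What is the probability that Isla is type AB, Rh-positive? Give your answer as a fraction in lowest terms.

1/8

Isla's father's ABO genotype from I^B i × I^A i: 1/4 I^A I^B, 1/4 I^A i, 1/4 I^B i, 1/4 i i.
Crossing each possibility with the mother I^A i and summing P(type AB): 1/4·1/4 + 1/4·0 + 1/4·1/4 + 1/4·0 = 1/8.
Similarly for Rh via the father's Rh distribution: P(Rh+) = 1.
Independent loci: 1/8 × 1 = 1/8.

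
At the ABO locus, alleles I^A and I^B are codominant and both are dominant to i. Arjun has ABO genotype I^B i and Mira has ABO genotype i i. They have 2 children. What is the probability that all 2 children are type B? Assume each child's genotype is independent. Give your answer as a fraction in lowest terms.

1/4

ABO cross I^B i × i i → 1/2 O, 1/2 B.
So P(type B) = 1/2 per child.
All 2 independent: (1/2)^2 = 1/4.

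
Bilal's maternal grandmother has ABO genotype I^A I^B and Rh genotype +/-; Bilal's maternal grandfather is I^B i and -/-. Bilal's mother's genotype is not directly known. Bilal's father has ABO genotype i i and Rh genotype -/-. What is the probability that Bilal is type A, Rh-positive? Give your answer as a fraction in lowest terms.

1/16

Bilal's mother's ABO genotype from I^A I^B × I^B i: 1/4 I^A I^B, 1/4 I^A i, 1/4 I^B I^B, 1/4 I^B i.
Crossing each possibility with the father i i and summing P(type A): 1/4·1/2 + 1/4·1/2 + 1/4·0 + 1/4·0 = 1/4.
Similarly for Rh via the mother's Rh distribution: P(Rh+) = 1/4.
Independent loci: 1/4 × 1/4 = 1/16.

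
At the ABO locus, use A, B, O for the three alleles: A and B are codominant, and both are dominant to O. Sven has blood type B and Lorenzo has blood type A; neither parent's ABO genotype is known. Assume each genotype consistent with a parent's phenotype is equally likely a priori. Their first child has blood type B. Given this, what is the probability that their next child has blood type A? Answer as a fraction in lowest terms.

1/12

Possible genotypes: Sven ∈ {BB, BO}; Lorenzo ∈ {AA, AO}.
Weight each parental genotype pair by prior × P(type-B child):
  BB × AO: posterior weight 2/3; P(next child type A) = 0.
  BO × AO: posterior weight 1/3; P(next child type A) = 1/4.
Weighted sum = 1/12.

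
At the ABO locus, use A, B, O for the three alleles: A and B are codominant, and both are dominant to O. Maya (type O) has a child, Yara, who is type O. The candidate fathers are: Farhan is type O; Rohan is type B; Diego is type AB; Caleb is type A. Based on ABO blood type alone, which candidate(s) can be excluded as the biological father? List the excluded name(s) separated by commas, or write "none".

Diego

A candidate is excluded only if no genotype consistent with his phenotype could produce a type O child with a type O mother.
Diego (type AB): no genotype consistent with that phenotype can produce a type-O child with a type-O mother.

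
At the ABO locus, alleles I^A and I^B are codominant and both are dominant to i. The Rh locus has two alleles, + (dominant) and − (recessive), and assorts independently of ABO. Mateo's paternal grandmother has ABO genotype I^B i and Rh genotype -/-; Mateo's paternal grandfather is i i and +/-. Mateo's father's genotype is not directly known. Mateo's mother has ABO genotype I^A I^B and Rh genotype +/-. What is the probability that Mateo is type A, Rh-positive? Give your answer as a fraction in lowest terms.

Mateo's father's ABO genotype from I^B i × i i: 1/2 I^B i, 1/2 i i.
Crossing each possibility with the mother I^A I^B and summing P(type A): 1/2·1/4 + 1/2·1/2 = 3/8.
Similarly for Rh via the father's Rh distribution: P(Rh+) = 5/8.
Independent loci: 3/8 × 5/8 = 15/64.

15/64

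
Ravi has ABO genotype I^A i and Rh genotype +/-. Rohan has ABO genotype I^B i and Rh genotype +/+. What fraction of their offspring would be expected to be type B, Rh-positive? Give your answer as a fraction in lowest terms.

ABO cross I^A i × I^B i → offspring phenotypes: 1/4 O, 1/4 A, 1/4 B, 1/4 AB.
Rh cross +/- × +/+ → 1 Rh+.
Independent loci: P(type B, Rh-positive) = 1/4 × 1 = 1/4.

1/4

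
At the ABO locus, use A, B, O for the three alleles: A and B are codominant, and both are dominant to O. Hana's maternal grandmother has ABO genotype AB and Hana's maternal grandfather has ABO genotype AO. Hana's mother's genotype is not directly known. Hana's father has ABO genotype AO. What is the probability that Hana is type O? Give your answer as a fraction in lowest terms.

Hana's mother's ABO genotype from AB × AO: 1/4 AA, 1/4 AB, 1/4 AO, 1/4 BO.
Crossing each possibility with the father AO and summing P(type O): 1/4·0 + 1/4·0 + 1/4·1/4 + 1/4·1/4 = 1/8.

1/8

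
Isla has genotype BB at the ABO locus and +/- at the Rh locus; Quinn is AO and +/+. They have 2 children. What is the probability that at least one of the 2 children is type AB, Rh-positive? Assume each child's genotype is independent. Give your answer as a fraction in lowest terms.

3/4

ABO cross BB × AO → 1/2 B, 1/2 AB.
Rh cross +/- × +/+ → 1 Rh+; so P(type AB, Rh-positive) = 1/2 × 1 = 1/2 per child.
P(none) = (1/2)^2 = 1/4; P(at least one) = 1 − 1/4 = 3/4.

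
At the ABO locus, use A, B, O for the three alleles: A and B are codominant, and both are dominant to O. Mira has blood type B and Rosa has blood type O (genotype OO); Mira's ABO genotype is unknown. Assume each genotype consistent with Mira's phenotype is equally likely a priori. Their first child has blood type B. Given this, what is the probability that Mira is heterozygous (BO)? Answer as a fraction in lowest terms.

1/3

Possible genotypes: Mira ∈ {BB, BO}; Rosa ∈ {OO}.
Weight each parental genotype pair by prior × P(type-B child):
  BB × OO: posterior weight 2/3.
  BO × OO: posterior weight 1/3.
Sum the posterior weight over pairs where Mira is BO: 1/3.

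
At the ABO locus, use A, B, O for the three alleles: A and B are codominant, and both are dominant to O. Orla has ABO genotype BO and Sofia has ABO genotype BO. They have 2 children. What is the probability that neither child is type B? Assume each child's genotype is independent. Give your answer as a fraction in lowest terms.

1/16

ABO cross BO × BO → 1/4 O, 3/4 B.
So P(type B) = 3/4 per child.
P(not type B) = 1/4 for one child; (1/4)^2 = 1/16.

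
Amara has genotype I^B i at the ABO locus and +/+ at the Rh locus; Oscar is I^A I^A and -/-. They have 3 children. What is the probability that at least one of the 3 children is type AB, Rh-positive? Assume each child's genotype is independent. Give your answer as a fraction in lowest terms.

7/8

ABO cross I^B i × I^A I^A → 1/2 A, 1/2 AB.
Rh cross +/+ × -/- → 1 Rh+; so P(type AB, Rh-positive) = 1/2 × 1 = 1/2 per child.
P(none) = (1/2)^3 = 1/8; P(at least one) = 1 − 1/8 = 7/8.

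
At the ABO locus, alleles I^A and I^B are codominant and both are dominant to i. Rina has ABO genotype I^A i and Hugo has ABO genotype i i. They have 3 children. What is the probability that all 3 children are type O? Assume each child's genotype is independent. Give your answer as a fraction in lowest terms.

1/8

ABO cross I^A i × i i → 1/2 O, 1/2 A.
So P(type O) = 1/2 per child.
All 3 independent: (1/2)^3 = 1/8.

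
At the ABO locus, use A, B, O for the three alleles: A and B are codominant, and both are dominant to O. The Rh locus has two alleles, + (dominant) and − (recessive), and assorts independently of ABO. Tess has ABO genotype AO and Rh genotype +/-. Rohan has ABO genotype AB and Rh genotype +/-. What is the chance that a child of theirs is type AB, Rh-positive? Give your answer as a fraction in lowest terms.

ABO cross AO × AB → offspring phenotypes: 1/2 A, 1/4 B, 1/4 AB.
Rh cross +/- × +/- → 3/4 Rh+, 1/4 Rh-.
Independent loci: P(type AB, Rh-positive) = 1/4 × 3/4 = 3/16.

3/16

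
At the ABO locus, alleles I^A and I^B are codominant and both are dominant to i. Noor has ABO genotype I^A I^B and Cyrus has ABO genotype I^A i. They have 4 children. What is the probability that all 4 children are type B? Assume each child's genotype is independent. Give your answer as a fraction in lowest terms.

1/256

ABO cross I^A I^B × I^A i → 1/2 A, 1/4 B, 1/4 AB.
So P(type B) = 1/4 per child.
All 4 independent: (1/4)^4 = 1/256.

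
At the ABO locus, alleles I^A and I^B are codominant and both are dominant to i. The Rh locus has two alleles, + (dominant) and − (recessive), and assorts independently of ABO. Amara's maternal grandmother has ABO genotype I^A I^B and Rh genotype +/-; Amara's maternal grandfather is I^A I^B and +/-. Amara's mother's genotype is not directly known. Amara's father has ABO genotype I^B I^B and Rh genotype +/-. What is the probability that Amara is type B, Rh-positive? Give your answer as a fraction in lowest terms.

Amara's mother's ABO genotype from I^A I^B × I^A I^B: 1/4 I^A I^A, 1/2 I^A I^B, 1/4 I^B I^B.
Crossing each possibility with the father I^B I^B and summing P(type B): 1/4·0 + 1/2·1/2 + 1/4·1 = 1/2.
Similarly for Rh via the mother's Rh distribution: P(Rh+) = 3/4.
Independent loci: 1/2 × 3/4 = 3/8.

3/8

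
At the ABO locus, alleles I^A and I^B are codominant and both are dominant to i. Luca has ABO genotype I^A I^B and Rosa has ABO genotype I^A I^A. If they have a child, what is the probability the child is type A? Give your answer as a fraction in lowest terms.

ABO cross I^A I^B × I^A I^A → offspring phenotypes: 1/2 A, 1/2 AB.
So P(type A) = 1/2.

1/2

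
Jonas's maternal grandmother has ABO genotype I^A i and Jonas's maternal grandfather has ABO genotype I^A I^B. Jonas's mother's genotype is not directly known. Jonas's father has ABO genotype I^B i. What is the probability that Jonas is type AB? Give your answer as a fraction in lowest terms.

Jonas's mother's ABO genotype from I^A i × I^A I^B: 1/4 I^A I^A, 1/4 I^A I^B, 1/4 I^A i, 1/4 I^B i.
Crossing each possibility with the father I^B i and summing P(type AB): 1/4·1/2 + 1/4·1/4 + 1/4·1/4 + 1/4·0 = 1/4.

1/4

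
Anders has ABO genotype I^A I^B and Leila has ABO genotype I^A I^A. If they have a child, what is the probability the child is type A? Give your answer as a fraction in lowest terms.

ABO cross I^A I^B × I^A I^A → offspring phenotypes: 1/2 A, 1/2 AB.
So P(type A) = 1/2.

1/2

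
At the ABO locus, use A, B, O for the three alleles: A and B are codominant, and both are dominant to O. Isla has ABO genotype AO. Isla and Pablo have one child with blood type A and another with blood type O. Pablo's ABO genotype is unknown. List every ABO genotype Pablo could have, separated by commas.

AO, BO, OO

For each candidate genotype of Pablo, check whether crossing it with AO can produce every observed child phenotype.
  AA → possible child types {A} ✗
  AB → possible child types {A, B, AB} ✗
  AO → possible child types {O, A} ✓
  BB → possible child types {B, AB} ✗
  BO → possible child types {O, A, B, AB} ✓
  OO → possible child types {O, A} ✓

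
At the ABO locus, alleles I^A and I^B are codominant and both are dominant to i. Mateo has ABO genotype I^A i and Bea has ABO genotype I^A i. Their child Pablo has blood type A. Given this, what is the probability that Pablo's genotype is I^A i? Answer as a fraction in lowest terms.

Cross I^A i × I^A i → 1/4 I^A I^A, 1/2 I^A i, 1/4 i i.
Type-A genotypes among offspring: I^A I^A (1/4), I^A i (1/2); total 3/4.
P(I^A i | type A) = (1/2) / (3/4) = 2/3.

2/3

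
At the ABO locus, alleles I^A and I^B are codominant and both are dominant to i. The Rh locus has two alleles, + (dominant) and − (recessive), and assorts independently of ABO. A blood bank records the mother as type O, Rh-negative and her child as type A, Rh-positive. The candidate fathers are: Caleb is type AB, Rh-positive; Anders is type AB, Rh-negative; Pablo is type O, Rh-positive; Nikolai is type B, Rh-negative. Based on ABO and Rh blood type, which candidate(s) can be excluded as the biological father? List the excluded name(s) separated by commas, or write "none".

A candidate is excluded only if no genotype consistent with his phenotype could produce a type A, Rh-positive child with a type O, Rh-negative mother.
Anders (type AB, Rh-): no genotype consistent with that phenotype can produce a type-A Rh+ child with a type-O mother.
Pablo (type O, Rh+): no genotype consistent with that phenotype can produce a type-A Rh+ child with a type-O mother.
Nikolai (type B, Rh-): no genotype consistent with that phenotype can produce a type-A Rh+ child with a type-O mother.

Anders, Pablo, Nikolai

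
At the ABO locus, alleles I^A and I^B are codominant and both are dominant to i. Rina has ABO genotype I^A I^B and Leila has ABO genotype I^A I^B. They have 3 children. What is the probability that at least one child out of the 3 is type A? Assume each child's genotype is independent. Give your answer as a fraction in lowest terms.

ABO cross I^A I^B × I^A I^B → 1/4 A, 1/4 B, 1/2 AB.
So P(type A) = 1/4 per child.
P(none) = (3/4)^3 = 27/64; P(at least one) = 1 − 27/64 = 37/64.

37/64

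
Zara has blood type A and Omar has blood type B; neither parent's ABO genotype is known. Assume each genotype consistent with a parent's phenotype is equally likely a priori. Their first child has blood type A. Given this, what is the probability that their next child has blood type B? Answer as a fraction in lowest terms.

1/12

Possible genotypes: Zara ∈ {AA, AO}; Omar ∈ {BB, BO}.
Weight each parental genotype pair by prior × P(type-A child):
  AA × BO: posterior weight 2/3; P(next child type B) = 0.
  AO × BO: posterior weight 1/3; P(next child type B) = 1/4.
Weighted sum = 1/12.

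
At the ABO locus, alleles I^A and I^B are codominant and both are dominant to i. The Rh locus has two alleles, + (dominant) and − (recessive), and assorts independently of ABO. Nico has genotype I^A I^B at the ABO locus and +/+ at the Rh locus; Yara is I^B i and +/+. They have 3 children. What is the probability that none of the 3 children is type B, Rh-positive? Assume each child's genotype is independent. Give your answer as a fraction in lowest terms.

1/8

ABO cross I^A I^B × I^B i → 1/4 A, 1/2 B, 1/4 AB.
Rh cross +/+ × +/+ → 1 Rh+; so P(type B, Rh-positive) = 1/2 × 1 = 1/2 per child.
P(not type B, Rh-positive) = 1/2 for one child; (1/2)^3 = 1/8.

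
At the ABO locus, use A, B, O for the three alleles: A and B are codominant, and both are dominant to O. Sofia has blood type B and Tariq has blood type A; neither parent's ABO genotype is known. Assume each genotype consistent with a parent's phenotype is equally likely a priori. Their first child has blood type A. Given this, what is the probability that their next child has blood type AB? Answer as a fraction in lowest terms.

Possible genotypes: Sofia ∈ {BB, BO}; Tariq ∈ {AA, AO}.
Weight each parental genotype pair by prior × P(type-A child):
  BO × AA: posterior weight 2/3; P(next child type AB) = 1/2.
  BO × AO: posterior weight 1/3; P(next child type AB) = 1/4.
Weighted sum = 5/12.

5/12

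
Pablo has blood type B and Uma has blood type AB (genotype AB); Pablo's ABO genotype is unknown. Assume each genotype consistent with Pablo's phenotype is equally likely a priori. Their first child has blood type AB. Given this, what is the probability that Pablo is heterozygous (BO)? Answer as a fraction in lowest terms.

Possible genotypes: Pablo ∈ {BB, BO}; Uma ∈ {AB}.
Weight each parental genotype pair by prior × P(type-AB child):
  BB × AB: posterior weight 2/3.
  BO × AB: posterior weight 1/3.
Sum the posterior weight over pairs where Pablo is BO: 1/3.

1/3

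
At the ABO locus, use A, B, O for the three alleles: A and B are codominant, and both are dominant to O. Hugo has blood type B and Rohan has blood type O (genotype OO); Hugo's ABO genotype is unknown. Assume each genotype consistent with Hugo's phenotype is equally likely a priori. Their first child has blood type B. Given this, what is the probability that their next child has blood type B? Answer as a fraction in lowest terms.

5/6

Possible genotypes: Hugo ∈ {BB, BO}; Rohan ∈ {OO}.
Weight each parental genotype pair by prior × P(type-B child):
  BB × OO: posterior weight 2/3; P(next child type B) = 1.
  BO × OO: posterior weight 1/3; P(next child type B) = 1/2.
Weighted sum = 5/6.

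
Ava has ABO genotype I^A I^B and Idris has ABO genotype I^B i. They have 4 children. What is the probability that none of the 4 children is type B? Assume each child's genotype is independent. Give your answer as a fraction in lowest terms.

1/16

ABO cross I^A I^B × I^B i → 1/4 A, 1/2 B, 1/4 AB.
So P(type B) = 1/2 per child.
P(not type B) = 1/2 for one child; (1/2)^4 = 1/16.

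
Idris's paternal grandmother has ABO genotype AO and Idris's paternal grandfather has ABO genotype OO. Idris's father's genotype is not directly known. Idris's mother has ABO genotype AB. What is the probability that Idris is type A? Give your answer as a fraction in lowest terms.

1/2

Idris's father's ABO genotype from AO × OO: 1/2 AO, 1/2 OO.
Crossing each possibility with the mother AB and summing P(type A): 1/2·1/2 + 1/2·1/2 = 1/2.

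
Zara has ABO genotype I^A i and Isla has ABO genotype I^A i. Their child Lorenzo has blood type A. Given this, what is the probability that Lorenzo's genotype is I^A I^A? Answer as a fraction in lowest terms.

1/3

Cross I^A i × I^A i → 1/4 I^A I^A, 1/2 I^A i, 1/4 i i.
Type-A genotypes among offspring: I^A I^A (1/4), I^A i (1/2); total 3/4.
P(I^A I^A | type A) = (1/4) / (3/4) = 1/3.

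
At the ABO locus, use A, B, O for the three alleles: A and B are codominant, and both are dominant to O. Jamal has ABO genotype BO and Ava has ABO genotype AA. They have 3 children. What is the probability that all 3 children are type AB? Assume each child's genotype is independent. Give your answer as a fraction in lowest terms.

1/8

ABO cross BO × AA → 1/2 A, 1/2 AB.
So P(type AB) = 1/2 per child.
All 3 independent: (1/2)^3 = 1/8.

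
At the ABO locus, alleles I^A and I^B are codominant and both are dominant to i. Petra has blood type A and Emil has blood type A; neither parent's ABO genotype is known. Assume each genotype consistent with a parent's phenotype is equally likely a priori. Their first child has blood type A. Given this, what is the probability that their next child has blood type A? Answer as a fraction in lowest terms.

Possible genotypes: Petra ∈ {I^A I^A, I^A i}; Emil ∈ {I^A I^A, I^A i}.
Weight each parental genotype pair by prior × P(type-A child):
  I^A I^A × I^A I^A: posterior weight 4/15; P(next child type A) = 1.
  I^A I^A × I^A i: posterior weight 4/15; P(next child type A) = 1.
  I^A i × I^A I^A: posterior weight 4/15; P(next child type A) = 1.
  I^A i × I^A i: posterior weight 1/5; P(next child type A) = 3/4.
Weighted sum = 19/20.

19/20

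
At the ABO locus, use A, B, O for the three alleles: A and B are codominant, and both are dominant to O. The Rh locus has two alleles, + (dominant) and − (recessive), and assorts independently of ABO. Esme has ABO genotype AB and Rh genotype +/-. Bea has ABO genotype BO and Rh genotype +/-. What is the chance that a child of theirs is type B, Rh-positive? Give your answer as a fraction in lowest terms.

3/8

ABO cross AB × BO → offspring phenotypes: 1/4 A, 1/2 B, 1/4 AB.
Rh cross +/- × +/- → 3/4 Rh+, 1/4 Rh-.
Independent loci: P(type B, Rh-positive) = 1/2 × 3/4 = 3/8.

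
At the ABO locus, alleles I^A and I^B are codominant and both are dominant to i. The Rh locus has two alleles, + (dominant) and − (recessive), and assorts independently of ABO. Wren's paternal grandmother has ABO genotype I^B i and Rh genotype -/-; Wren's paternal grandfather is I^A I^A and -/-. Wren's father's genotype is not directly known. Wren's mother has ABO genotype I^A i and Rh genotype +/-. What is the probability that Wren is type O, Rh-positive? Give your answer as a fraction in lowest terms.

1/16

Wren's father's ABO genotype from I^B i × I^A I^A: 1/2 I^A I^B, 1/2 I^A i.
Crossing each possibility with the mother I^A i and summing P(type O): 1/2·0 + 1/2·1/4 = 1/8.
Similarly for Rh via the father's Rh distribution: P(Rh+) = 1/2.
Independent loci: 1/8 × 1/2 = 1/16.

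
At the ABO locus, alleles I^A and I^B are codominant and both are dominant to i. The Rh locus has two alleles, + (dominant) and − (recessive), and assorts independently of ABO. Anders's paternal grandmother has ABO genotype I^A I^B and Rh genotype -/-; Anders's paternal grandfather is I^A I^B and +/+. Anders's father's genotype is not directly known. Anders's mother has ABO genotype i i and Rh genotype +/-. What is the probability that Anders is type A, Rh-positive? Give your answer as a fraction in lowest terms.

3/8

Anders's father's ABO genotype from I^A I^B × I^A I^B: 1/4 I^A I^A, 1/2 I^A I^B, 1/4 I^B I^B.
Crossing each possibility with the mother i i and summing P(type A): 1/4·1 + 1/2·1/2 + 1/4·0 = 1/2.
Similarly for Rh via the father's Rh distribution: P(Rh+) = 3/4.
Independent loci: 1/2 × 3/4 = 3/8.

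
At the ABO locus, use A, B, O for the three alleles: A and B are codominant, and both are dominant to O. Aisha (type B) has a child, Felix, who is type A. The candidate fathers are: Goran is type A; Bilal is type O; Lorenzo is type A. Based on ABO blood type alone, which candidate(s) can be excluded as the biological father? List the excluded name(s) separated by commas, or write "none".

A candidate is excluded only if no genotype consistent with his phenotype could produce a type A child with a type B mother.
Bilal (type O): no genotype consistent with that phenotype can produce a type-A child with a type-B mother.

Bilal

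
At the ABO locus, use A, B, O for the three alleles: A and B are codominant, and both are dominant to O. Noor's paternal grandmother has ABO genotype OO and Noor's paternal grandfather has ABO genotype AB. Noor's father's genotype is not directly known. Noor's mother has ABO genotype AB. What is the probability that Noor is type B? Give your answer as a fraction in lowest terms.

Noor's father's ABO genotype from OO × AB: 1/2 AO, 1/2 BO.
Crossing each possibility with the mother AB and summing P(type B): 1/2·1/4 + 1/2·1/2 = 3/8.

3/8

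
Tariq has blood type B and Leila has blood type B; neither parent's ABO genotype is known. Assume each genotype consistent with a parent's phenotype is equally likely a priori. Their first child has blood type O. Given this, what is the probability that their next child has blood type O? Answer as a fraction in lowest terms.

1/4

Possible genotypes: Tariq ∈ {BB, BO}; Leila ∈ {BB, BO}.
Weight each parental genotype pair by prior × P(type-O child):
  BO × BO: posterior weight 1; P(next child type O) = 1/4.
Weighted sum = 1/4.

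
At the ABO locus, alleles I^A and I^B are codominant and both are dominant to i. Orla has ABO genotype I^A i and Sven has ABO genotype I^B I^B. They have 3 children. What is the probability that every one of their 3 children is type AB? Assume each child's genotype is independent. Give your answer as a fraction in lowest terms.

ABO cross I^A i × I^B I^B → 1/2 B, 1/2 AB.
So P(type AB) = 1/2 per child.
All 3 independent: (1/2)^3 = 1/8.

1/8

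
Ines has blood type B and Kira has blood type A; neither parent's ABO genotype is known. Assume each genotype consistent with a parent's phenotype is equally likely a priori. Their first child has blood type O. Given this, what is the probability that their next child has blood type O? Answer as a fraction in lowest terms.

1/4

Possible genotypes: Ines ∈ {BB, BO}; Kira ∈ {AA, AO}.
Weight each parental genotype pair by prior × P(type-O child):
  BO × AO: posterior weight 1; P(next child type O) = 1/4.
Weighted sum = 1/4.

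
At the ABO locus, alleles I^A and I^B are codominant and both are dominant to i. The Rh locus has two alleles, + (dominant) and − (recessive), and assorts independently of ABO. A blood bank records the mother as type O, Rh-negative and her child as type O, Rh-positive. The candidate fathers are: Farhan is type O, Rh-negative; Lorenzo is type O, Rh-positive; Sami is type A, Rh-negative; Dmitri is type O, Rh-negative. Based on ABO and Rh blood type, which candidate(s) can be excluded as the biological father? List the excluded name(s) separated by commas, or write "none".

A candidate is excluded only if no genotype consistent with his phenotype could produce a type O, Rh-positive child with a type O, Rh-negative mother.
Farhan (type O, Rh-): no genotype consistent with that phenotype can produce a type-O Rh+ child with a type-O mother.
Sami (type A, Rh-): no genotype consistent with that phenotype can produce a type-O Rh+ child with a type-O mother.
Dmitri (type O, Rh-): no genotype consistent with that phenotype can produce a type-O Rh+ child with a type-O mother.

Farhan, Sami, Dmitri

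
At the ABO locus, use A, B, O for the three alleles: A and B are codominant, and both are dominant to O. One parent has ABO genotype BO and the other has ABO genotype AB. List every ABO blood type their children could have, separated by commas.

Gametes from BO × AB give offspring ABO genotypes AB, AO, BB, BO, i.e. phenotypes A, B, AB.

A, B, AB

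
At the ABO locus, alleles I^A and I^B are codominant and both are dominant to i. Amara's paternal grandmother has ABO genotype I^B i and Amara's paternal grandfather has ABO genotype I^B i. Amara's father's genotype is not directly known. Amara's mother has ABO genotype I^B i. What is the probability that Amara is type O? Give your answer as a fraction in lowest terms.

Amara's father's ABO genotype from I^B i × I^B i: 1/4 I^B I^B, 1/2 I^B i, 1/4 i i.
Crossing each possibility with the mother I^B i and summing P(type O): 1/4·0 + 1/2·1/4 + 1/4·1/2 = 1/4.

1/4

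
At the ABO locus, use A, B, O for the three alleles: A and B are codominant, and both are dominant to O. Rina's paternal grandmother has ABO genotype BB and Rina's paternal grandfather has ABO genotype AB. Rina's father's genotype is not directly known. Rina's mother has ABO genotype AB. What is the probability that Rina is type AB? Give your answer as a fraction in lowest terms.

1/2

Rina's father's ABO genotype from BB × AB: 1/2 AB, 1/2 BB.
Crossing each possibility with the mother AB and summing P(type AB): 1/2·1/2 + 1/2·1/2 = 1/2.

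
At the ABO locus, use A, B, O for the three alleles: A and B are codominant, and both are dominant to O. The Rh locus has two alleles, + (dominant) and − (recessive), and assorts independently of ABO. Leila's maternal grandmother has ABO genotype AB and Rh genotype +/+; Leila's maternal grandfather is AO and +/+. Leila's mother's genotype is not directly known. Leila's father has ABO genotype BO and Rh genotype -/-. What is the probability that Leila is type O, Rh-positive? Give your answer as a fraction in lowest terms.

1/8

Leila's mother's ABO genotype from AB × AO: 1/4 AA, 1/4 AB, 1/4 AO, 1/4 BO.
Crossing each possibility with the father BO and summing P(type O): 1/4·0 + 1/4·0 + 1/4·1/4 + 1/4·1/4 = 1/8.
Similarly for Rh via the mother's Rh distribution: P(Rh+) = 1.
Independent loci: 1/8 × 1 = 1/8.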